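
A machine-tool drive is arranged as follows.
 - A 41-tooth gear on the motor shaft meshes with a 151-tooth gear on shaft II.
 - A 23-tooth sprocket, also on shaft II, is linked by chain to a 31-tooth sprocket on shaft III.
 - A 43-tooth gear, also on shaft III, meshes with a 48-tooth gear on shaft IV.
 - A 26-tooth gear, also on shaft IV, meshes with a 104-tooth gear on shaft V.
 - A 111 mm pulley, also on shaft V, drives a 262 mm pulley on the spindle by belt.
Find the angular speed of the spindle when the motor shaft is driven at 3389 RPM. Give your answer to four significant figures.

64.78 RPM

the motor shaft → shaft II (gear mesh, 151/41): 3389 ÷ 3.6829 = 920.19 RPM
shaft II → shaft III (chain, 31/23): 920.19 ÷ 1.3478 = 682.72 RPM
shaft III → shaft IV (gear mesh, 48/43): 682.72 ÷ 1.1163 = 611.61 RPM
shaft IV → shaft V (gear mesh, 104/26): 611.61 ÷ 4 = 152.9 RPM
shaft V → the spindle (belt, 262/111): 152.9 ÷ 2.3604 = 64.779 RPM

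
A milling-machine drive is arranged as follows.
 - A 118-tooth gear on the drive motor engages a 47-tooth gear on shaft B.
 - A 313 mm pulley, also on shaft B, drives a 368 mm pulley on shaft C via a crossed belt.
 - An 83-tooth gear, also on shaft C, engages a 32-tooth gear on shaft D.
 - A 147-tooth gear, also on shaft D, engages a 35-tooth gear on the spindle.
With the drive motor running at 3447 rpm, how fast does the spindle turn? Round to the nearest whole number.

Gear mesh: ratio = 47/118 = 0.39831, so shaft B turns at 3447 / 0.39831 = 8654.2 rpm.
Belt: ratio = 368/313 = 1.1757, so shaft C turns at 8654.2 / 1.1757 = 7360.7 rpm.
Gear mesh: ratio = 32/83 = 0.38554, so shaft D turns at 7360.7 / 0.38554 = 19092 rpm.
Gear mesh: ratio = 35/147 = 0.2381, so the spindle turns at 19092 / 0.2381 = 80186 rpm.

80186 rpm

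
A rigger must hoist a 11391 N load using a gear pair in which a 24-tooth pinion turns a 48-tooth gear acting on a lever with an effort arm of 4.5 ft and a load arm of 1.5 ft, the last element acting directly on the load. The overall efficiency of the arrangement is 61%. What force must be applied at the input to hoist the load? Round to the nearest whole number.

3112 N

Gear pair MA = 48/24 = 2.
Lever MA = effort arm / load arm = 4.5/1.5 = 3.
Combined ideal MA = 2 × 3 = 6.
Actual MA = 6 × 0.61 = 3.66.
Effort = load / actual MA = 11391 / 3.66 = 3112.3 N.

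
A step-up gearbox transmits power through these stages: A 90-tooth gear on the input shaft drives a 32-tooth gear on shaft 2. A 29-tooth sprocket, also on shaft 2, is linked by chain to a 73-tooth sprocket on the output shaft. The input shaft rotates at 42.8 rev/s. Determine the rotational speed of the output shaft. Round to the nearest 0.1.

the input shaft → shaft 2 (gear mesh, 32/90): 42.8 ÷ 0.35556 = 120.37 rev/s
shaft 2 → the output shaft (chain, 73/29): 120.37 ÷ 2.5172 = 47.82 rev/s

47.8 rev/s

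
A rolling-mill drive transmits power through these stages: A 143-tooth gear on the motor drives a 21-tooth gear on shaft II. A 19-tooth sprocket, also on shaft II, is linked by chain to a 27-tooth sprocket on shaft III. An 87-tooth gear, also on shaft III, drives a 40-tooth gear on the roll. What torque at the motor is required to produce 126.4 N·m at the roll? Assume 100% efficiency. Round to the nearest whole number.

1317 N·m

Overall ratio R = 0.14685 × 1.4211 × 0.45977 = 0.095948.
Input torque = output torque / R = 126.4 / 0.095948 = 1317.4 N·m.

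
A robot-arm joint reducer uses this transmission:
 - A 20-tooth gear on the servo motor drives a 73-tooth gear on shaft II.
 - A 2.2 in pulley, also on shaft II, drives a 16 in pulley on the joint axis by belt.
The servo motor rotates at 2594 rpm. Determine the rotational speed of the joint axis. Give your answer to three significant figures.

97.7 rpm

Gear mesh: ratio = 73/20 = 3.65, so shaft II turns at 2594 / 3.65 = 710.68 rpm.
Belt: ratio = 16/2.2 = 7.2727, so the joint axis turns at 710.68 / 7.2727 = 97.719 rpm.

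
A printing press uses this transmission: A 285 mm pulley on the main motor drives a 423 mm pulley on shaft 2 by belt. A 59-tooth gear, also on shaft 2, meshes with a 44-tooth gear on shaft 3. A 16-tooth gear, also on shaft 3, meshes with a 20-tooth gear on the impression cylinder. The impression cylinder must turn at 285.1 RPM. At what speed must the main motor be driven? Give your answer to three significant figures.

Overall ratio R = 1.4842 × 0.74576 × 1.25 = 1.3836.
Required input speed = output speed × R = 285.1 × 1.3836 = 394.46 RPM.

394 RPM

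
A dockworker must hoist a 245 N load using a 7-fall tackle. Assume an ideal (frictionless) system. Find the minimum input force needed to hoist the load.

35 N

Block-and-tackle MA = number of supporting rope parts = 7.
Effort = load / MA = 245 / 7 = 35 N.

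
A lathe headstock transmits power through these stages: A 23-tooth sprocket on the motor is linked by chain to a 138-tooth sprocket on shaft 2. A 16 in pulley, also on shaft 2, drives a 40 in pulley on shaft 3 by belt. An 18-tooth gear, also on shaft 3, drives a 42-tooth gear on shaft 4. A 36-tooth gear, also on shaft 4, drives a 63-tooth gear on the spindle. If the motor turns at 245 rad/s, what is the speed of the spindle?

the motor → shaft 2 (chain, 138/23): 245 ÷ 6 = 40.833 rad/s
shaft 2 → shaft 3 (belt, 40/16): 40.833 ÷ 2.5 = 16.333 rad/s
shaft 3 → shaft 4 (gear mesh, 42/18): 16.333 ÷ 2.3333 = 7 rad/s
shaft 4 → the spindle (gear mesh, 63/36): 7 ÷ 1.75 = 4 rad/s

4 rad/s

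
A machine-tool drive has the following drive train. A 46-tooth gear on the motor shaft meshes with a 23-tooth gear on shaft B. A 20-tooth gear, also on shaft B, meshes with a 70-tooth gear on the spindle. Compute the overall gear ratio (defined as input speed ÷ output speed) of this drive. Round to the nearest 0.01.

Each stage contributes driven/driver: gear mesh 23/46 = 0.5, gear mesh 70/20 = 3.5.
Overall: 0.5 × 3.5 = 1.75.

1.75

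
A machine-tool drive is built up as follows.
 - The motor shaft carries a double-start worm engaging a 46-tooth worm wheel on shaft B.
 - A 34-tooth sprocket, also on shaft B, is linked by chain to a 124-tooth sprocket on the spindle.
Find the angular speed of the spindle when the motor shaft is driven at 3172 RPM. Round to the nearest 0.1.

37.8 RPM

the motor shaft → shaft B (worm, 46/2): 3172 ÷ 23 = 137.91 RPM
shaft B → the spindle (chain, 124/34): 137.91 ÷ 3.6471 = 37.815 RPM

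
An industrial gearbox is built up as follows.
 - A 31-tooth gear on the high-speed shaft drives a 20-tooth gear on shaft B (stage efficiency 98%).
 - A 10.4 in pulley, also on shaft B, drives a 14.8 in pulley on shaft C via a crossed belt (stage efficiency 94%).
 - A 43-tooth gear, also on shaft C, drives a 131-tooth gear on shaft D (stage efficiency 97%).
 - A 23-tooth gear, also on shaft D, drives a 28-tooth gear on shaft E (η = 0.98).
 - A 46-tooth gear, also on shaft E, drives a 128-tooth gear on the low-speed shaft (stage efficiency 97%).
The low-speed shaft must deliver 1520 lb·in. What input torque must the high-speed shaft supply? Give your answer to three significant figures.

189 lb·in

Overall ratio R = 0.64516 × 1.4231 × 3.0465 × 1.2174 × 2.7826 = 9.4751; overall efficiency η = 0.98 × 0.94 × 0.97 × 0.98 × 0.97 = 0.8494.
Input torque = output torque / (R × η) = 1520 / (9.4751 × 0.8494) = 188.86 lb·in.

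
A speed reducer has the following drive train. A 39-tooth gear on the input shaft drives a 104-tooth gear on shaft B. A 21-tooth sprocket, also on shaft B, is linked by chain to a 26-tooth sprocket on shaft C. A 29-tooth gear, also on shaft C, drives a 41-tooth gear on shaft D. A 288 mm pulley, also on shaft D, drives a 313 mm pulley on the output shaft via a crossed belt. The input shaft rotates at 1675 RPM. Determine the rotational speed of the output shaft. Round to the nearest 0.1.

the input shaft → shaft B (gear mesh, 104/39): 1675 ÷ 2.6667 = 628.12 RPM
shaft B → shaft C (chain, 26/21): 628.12 ÷ 1.2381 = 507.33 RPM
shaft C → shaft D (gear mesh, 41/29): 507.33 ÷ 1.4138 = 358.84 RPM
shaft D → the output shaft (belt, 313/288): 358.84 ÷ 1.0868 = 330.18 RPM

330.2 RPM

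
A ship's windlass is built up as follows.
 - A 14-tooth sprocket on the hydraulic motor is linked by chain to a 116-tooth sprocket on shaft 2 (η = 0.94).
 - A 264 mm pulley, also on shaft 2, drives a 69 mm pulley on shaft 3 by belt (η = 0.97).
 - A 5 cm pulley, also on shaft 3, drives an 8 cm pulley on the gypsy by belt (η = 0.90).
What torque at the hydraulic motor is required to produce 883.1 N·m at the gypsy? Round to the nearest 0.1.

310.6 N·m

Overall ratio R = 8.2857 × 0.26136 × 1.6 = 3.4649; overall efficiency η = 0.94 × 0.97 × 0.90 = 0.8206.
Input torque = output torque / (R × η) = 883.1 / (3.4649 × 0.8206) = 310.58 N·m.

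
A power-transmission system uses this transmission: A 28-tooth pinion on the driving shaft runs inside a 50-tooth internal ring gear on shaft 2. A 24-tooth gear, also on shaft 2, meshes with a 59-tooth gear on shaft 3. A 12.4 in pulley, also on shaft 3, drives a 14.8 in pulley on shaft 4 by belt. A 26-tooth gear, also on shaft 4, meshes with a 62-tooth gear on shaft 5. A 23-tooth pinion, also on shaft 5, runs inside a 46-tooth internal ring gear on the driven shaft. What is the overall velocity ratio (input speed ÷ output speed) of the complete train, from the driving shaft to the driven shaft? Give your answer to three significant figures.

25.0

Each stage contributes driven/driver: internal gear 50/28 = 1.7857, gear mesh 59/24 = 2.4583, belt 14.8/12.4 = 1.1935, gear mesh 62/26 = 2.3846, internal gear 46/23 = 2.
Overall: 1.7857 × 2.4583 × 1.1935 × 2.3846 × 2 = 24.989.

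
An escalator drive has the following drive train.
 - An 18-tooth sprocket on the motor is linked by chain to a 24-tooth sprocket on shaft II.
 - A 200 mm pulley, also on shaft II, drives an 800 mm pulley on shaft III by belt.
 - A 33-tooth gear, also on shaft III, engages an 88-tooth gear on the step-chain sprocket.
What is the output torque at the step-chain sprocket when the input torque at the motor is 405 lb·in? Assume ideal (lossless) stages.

5760 lb·in

chain 24/18 = 1.3333 → τ = 405·1.3333 = 540 lb·in
belt 800/200 = 4 → τ = 540·4 = 2160 lb·in
gear mesh 88/33 = 2.6667 → τ = 2160·2.6667 = 5760 lb·in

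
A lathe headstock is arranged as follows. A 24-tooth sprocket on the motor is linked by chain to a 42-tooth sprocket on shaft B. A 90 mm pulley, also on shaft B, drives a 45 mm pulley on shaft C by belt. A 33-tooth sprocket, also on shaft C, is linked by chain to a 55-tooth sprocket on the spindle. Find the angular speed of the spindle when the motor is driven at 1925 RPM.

chain 42/24 = 1.75 → 1925/1.75 = 1100 RPM
belt 45/90 = 0.5 → 1100/0.5 = 2200 RPM
chain 55/33 = 1.6667 → 2200/1.6667 = 1320 RPM

1320 RPM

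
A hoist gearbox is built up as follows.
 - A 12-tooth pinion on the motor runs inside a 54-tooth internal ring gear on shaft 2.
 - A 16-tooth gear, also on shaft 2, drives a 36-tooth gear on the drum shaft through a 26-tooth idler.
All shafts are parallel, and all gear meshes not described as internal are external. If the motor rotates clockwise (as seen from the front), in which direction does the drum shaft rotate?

the motor → shaft 2: internal mesh, same direction → CW.
shaft 2 → the drum shaft: driver → idler → driven is 2 external meshes, 2 reversals → CW.
2 reversals in total — an even number — so the drum shaft turns the same way as the motor.

clockwise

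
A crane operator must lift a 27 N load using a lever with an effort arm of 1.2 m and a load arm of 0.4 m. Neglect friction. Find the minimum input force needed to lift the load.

9 N

Lever MA = effort arm / load arm = 1.2/0.4 = 3.
Effort = load / MA = 27 / 3 = 9 N.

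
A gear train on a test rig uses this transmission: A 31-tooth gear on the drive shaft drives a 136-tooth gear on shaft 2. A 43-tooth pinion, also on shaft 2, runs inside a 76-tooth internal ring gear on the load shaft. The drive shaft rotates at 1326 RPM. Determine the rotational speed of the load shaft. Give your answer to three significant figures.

gear mesh 136/31 = 4.3871 → 1326/4.3871 = 302.25 RPM
internal gear 76/43 = 1.7674 → 302.25/1.7674 = 171.01 RPM

171 RPM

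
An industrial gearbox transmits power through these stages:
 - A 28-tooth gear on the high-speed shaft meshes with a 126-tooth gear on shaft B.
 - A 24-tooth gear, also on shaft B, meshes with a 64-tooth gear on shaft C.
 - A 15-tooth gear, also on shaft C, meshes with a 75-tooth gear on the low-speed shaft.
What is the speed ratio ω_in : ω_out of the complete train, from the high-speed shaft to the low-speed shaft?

Each stage contributes driven/driver: gear mesh 126/28 = 4.5, gear mesh 64/24 = 2.6667, gear mesh 75/15 = 5.
Overall: 4.5 × 2.6667 × 5 = 60.

60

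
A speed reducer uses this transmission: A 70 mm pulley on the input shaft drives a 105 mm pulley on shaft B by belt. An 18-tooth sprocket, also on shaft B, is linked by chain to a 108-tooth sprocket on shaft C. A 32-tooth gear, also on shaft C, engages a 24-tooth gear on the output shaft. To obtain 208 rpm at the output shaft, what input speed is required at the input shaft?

1404 rpm

Overall ratio R = 1.5 × 6 × 0.75 = 6.75.
Required input speed = output speed × R = 208 × 6.75 = 1404 rpm.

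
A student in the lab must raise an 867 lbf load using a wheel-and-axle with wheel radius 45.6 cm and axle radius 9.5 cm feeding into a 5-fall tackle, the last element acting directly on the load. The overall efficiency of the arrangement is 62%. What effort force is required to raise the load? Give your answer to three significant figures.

Wheel-and-axle MA = R/r = 45.6/9.5 = 4.8.
Block-and-tackle MA = number of supporting rope parts = 5.
Combined ideal MA = 4.8 × 5 = 24.
Actual MA = 24 × 0.62 = 14.88.
Effort = load / actual MA = 867 / 14.88 = 58.266 lbf.

58.3 lbf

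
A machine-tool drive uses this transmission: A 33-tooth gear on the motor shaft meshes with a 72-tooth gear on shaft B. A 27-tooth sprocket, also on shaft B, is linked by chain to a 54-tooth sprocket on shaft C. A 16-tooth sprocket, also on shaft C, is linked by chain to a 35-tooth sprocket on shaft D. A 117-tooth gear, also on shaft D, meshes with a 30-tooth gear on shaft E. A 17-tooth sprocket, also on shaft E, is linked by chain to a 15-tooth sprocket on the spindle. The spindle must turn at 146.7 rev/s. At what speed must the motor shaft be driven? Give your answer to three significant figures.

Overall ratio R = 2.1818 × 2 × 2.1875 × 0.25641 × 0.88235 = 2.1596.
Required input speed = output speed × R = 146.7 × 2.1596 = 316.81 rev/s.

317 rev/s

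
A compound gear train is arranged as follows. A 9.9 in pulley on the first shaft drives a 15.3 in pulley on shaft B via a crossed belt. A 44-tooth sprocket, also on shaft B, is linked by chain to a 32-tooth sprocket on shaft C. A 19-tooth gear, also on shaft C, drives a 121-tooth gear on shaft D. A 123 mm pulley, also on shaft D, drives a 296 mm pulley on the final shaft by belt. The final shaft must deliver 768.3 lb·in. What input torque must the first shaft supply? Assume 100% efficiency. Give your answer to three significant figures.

Overall ratio R = 1.5455 × 0.72727 × 6.3684 × 2.4065 = 17.226.
Input torque = output torque / R = 768.3 / 17.226 = 44.602 lb·in.

44.6 lb·in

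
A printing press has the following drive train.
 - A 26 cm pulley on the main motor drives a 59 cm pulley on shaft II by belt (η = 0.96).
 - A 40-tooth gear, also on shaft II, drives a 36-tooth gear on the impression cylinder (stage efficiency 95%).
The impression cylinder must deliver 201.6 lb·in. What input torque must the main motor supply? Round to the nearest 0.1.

Overall ratio R = 2.2692 × 0.9 = 2.0423; overall efficiency η = 0.96 × 0.95 = 0.9120.
Input torque = output torque / (R × η) = 201.6 / (2.0423 × 0.9120) = 108.24 lb·in.

108.2 lb·in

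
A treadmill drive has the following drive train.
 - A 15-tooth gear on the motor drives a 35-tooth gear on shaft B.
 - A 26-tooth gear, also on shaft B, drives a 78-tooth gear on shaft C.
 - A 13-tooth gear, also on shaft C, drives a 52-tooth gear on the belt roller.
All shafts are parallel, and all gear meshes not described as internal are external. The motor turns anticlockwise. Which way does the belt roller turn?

clockwise

the motor → shaft B: external mesh, 1 reversal → CW.
shaft B → shaft C: external mesh, 1 reversal → CCW.
shaft C → the belt roller: external mesh, 1 reversal → CW.
3 reversals in total — an odd number — so the belt roller turns opposite to the motor.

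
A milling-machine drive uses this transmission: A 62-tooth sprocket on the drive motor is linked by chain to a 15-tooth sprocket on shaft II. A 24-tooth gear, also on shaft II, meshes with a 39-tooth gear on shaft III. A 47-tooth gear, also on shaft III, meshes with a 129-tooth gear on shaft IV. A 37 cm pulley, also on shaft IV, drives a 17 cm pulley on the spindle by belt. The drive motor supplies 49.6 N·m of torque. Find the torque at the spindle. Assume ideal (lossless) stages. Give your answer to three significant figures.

chain 15/62 = 0.24194 → τ = 49.6·0.24194 = 12 N·m
gear mesh 39/24 = 1.625 → τ = 12·1.625 = 19.5 N·m
gear mesh 129/47 = 2.7447 → τ = 19.5·2.7447 = 53.521 N·m
belt 17/37 = 0.45946 → τ = 53.521·0.45946 = 24.591 N·m

24.6 N·m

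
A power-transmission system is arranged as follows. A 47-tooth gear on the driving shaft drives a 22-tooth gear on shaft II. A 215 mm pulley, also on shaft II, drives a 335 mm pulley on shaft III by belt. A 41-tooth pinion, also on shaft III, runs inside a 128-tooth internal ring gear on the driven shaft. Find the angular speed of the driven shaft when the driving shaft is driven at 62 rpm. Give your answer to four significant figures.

27.23 rpm

Gear mesh: ratio = 22/47 = 0.46809, so shaft II turns at 62 / 0.46809 = 132.45 rpm.
Belt: ratio = 335/215 = 1.5581, so shaft III turns at 132.45 / 1.5581 = 85.008 rpm.
Internal gear: ratio = 128/41 = 3.122, so the driven shaft turns at 85.008 / 3.122 = 27.229 rpm.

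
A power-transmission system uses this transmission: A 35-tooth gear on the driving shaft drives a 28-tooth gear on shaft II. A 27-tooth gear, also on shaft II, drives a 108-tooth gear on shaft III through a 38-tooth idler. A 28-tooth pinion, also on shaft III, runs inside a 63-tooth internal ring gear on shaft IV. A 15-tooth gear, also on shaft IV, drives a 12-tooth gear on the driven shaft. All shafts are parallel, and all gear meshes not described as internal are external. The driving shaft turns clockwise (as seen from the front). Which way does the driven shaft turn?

the driving shaft → shaft II: external mesh, 1 reversal → CCW.
shaft II → shaft III: driver → idler → driven is 2 external meshes, 2 reversals → CCW.
shaft III → shaft IV: internal mesh, same direction → CCW.
shaft IV → the driven shaft: external mesh, 1 reversal → CW.
4 reversals in total — an even number — so the driven shaft turns the same way as the driving shaft.

clockwise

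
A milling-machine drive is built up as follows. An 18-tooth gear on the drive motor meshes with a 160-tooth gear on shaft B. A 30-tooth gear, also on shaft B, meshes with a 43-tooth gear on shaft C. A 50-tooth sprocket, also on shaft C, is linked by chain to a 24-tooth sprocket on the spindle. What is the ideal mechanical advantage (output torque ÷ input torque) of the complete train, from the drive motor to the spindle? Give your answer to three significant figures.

Each stage contributes driven/driver: gear mesh 160/18 = 8.8889, gear mesh 43/30 = 1.4333, chain 24/50 = 0.48.
Overall: 8.8889 × 1.4333 × 0.48 = 6.1156.

6.12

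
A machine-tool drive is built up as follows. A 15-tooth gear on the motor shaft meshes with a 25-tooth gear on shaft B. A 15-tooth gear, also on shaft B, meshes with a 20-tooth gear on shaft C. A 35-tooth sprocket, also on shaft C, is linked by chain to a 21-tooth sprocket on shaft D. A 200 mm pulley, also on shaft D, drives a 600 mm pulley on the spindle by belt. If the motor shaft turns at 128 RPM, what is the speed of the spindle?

32 RPM

the motor shaft → shaft B (gear mesh, 25/15): 128 ÷ 1.6667 = 76.8 RPM
shaft B → shaft C (gear mesh, 20/15): 76.8 ÷ 1.3333 = 57.6 RPM
shaft C → shaft D (chain, 21/35): 57.6 ÷ 0.6 = 96 RPM
shaft D → the spindle (belt, 600/200): 96 ÷ 3 = 32 RPM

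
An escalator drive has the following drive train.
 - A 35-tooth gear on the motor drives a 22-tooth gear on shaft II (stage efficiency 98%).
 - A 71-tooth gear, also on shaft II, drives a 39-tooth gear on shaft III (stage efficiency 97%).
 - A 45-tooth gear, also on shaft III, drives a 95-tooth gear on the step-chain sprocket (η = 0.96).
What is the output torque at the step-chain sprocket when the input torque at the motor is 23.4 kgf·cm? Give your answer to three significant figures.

15.6 kgf·cm

gear mesh 22/35 = 0.62857 → τ = 23.4·0.62857·0.98 = 14.414 kgf·cm
gear mesh 39/71 = 0.5493 → τ = 14.414·0.5493·0.97 = 7.6802 kgf·cm
gear mesh 95/45 = 2.1111 → τ = 7.6802·2.1111·0.96 = 15.565 kgf·cm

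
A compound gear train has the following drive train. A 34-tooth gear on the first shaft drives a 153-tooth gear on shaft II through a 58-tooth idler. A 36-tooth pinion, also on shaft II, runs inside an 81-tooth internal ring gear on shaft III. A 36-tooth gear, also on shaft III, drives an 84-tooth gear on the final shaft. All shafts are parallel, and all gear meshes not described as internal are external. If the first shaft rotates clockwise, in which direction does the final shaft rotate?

the first shaft → shaft II: driver → idler → driven is 2 external meshes, 2 reversals → CW.
shaft II → shaft III: internal mesh, same direction → CW.
shaft III → the final shaft: external mesh, 1 reversal → CCW.
3 reversals in total — an odd number — so the final shaft turns opposite to the first shaft.

counterclockwise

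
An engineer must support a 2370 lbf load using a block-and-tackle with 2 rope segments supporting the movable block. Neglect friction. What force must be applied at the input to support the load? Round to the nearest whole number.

1185 lbf

Block-and-tackle MA = number of supporting rope parts = 2.
Effort = load / MA = 2370 / 2 = 1185 lbf.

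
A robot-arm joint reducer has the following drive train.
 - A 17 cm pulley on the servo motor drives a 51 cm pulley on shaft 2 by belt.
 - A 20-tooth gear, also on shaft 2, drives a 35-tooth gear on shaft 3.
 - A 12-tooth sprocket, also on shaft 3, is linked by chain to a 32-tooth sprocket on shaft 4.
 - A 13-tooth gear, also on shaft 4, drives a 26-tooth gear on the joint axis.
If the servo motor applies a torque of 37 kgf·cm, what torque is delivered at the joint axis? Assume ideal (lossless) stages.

After the belt (51/17): 37 × 3 = 111 kgf·cm
After the gear mesh (35/20): 111 × 1.75 = 194.25 kgf·cm
After the chain (32/12): 194.25 × 2.6667 = 518 kgf·cm
After the gear mesh (26/13): 518 × 2 = 1036 kgf·cm

1036 kgf·cm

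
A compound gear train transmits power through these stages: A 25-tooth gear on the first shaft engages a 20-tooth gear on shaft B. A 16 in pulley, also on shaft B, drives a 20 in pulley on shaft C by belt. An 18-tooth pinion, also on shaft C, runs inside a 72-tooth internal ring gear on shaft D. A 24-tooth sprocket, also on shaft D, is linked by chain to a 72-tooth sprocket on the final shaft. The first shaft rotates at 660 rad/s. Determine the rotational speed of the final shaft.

55 rad/s

the first shaft → shaft B (gear mesh, 20/25): 660 ÷ 0.8 = 825 rad/s
shaft B → shaft C (belt, 20/16): 825 ÷ 1.25 = 660 rad/s
shaft C → shaft D (internal gear, 72/18): 660 ÷ 4 = 165 rad/s
shaft D → the final shaft (chain, 72/24): 165 ÷ 3 = 55 rad/s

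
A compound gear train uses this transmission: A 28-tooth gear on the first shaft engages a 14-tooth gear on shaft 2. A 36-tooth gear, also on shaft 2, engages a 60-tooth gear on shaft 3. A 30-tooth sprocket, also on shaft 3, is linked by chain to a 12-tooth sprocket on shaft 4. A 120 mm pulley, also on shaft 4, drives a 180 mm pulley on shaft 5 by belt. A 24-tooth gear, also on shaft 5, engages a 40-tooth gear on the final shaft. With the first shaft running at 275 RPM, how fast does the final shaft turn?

the first shaft → shaft 2 (gear mesh, 14/28): 275 ÷ 0.5 = 550 RPM
shaft 2 → shaft 3 (gear mesh, 60/36): 550 ÷ 1.6667 = 330 RPM
shaft 3 → shaft 4 (chain, 12/30): 330 ÷ 0.4 = 825 RPM
shaft 4 → shaft 5 (belt, 180/120): 825 ÷ 1.5 = 550 RPM
shaft 5 → the final shaft (gear mesh, 40/24): 550 ÷ 1.6667 = 330 RPM

330 RPM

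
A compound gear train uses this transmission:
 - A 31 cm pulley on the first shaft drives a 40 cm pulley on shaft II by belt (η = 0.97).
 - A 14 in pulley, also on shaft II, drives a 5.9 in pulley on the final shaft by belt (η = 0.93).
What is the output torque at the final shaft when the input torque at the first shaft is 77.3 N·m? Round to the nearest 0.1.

37.9 N·m

belt 40/31 = 1.2903 → τ = 77.3·1.2903·0.97 = 96.75 N·m
belt 5.9/14 = 0.42143 → τ = 96.75·0.42143·0.93 = 37.919 N·m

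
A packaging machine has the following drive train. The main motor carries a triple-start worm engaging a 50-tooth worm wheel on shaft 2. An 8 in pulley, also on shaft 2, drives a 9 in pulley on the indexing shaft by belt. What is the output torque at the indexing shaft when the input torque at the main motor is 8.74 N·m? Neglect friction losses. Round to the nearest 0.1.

worm 50/3 = 16.667 → τ = 8.74·16.667 = 145.67 N·m
belt 9/8 = 1.125 → τ = 145.67·1.125 = 163.88 N·m

163.9 N·m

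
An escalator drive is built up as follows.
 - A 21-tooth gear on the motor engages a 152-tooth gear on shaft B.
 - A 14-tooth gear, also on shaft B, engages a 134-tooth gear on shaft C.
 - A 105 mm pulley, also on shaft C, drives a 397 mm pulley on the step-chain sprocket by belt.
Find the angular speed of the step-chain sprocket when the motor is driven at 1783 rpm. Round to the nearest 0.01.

the motor → shaft B (gear mesh, 152/21): 1783 ÷ 7.2381 = 246.34 rpm
shaft B → shaft C (gear mesh, 134/14): 246.34 ÷ 9.5714 = 25.737 rpm
shaft C → the step-chain sprocket (belt, 397/105): 25.737 ÷ 3.781 = 6.8069 rpm

6.81 rpm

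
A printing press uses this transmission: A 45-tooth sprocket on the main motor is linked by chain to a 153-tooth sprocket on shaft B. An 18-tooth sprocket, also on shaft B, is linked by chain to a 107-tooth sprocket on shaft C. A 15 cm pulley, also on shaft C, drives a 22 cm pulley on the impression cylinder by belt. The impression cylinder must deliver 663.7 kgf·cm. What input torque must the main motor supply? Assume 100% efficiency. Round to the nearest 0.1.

Overall ratio R = 3.4 × 5.9444 × 1.4667 = 29.643.
Input torque = output torque / R = 663.7 / 29.643 = 22.39 kgf·cm.

22.4 kgf·cm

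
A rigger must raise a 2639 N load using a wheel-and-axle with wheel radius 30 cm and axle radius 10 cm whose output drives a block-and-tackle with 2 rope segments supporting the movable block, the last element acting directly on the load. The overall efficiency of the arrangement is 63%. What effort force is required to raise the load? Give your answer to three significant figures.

698 N

Wheel-and-axle MA = R/r = 30/10 = 3.
Block-and-tackle MA = number of supporting rope parts = 2.
Combined ideal MA = 3 × 2 = 6.
Actual MA = 6 × 0.63 = 3.78.
Effort = load / actual MA = 2639 / 3.78 = 698.15 N.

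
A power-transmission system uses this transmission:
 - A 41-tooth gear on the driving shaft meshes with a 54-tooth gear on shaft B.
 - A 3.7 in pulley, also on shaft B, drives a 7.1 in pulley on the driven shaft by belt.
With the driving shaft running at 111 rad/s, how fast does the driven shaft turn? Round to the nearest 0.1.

gear mesh 54/41 = 1.3171 → 111/1.3171 = 84.278 rad/s
belt 7.1/3.7 = 1.9189 → 84.278/1.9189 = 43.919 rad/s

43.9 rad/s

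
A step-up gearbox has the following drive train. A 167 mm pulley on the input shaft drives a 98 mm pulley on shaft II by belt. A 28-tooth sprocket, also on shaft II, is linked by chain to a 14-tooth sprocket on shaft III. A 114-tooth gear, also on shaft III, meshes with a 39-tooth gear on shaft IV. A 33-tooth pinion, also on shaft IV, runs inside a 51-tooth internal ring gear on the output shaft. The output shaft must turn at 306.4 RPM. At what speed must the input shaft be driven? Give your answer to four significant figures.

47.53 RPM

Overall ratio R = 0.58683 × 0.5 × 0.34211 × 1.5455 = 0.15513.
Required input speed = output speed × R = 306.4 × 0.15513 = 47.532 RPM.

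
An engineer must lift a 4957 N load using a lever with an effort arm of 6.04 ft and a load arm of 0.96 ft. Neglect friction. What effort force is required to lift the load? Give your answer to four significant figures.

787.9 N

Lever MA = effort arm / load arm = 6.04/0.96 = 6.2917.
Effort = load / MA = 4957 / 6.2917 = 787.87 N.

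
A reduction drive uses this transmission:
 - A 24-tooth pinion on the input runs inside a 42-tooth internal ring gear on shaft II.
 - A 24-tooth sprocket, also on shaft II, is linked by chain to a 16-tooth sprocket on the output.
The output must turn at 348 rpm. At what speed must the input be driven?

406 rpm

Overall ratio R = 1.75 × 0.66667 = 1.1667.
Required input speed = output speed × R = 348 × 1.1667 = 406 rpm.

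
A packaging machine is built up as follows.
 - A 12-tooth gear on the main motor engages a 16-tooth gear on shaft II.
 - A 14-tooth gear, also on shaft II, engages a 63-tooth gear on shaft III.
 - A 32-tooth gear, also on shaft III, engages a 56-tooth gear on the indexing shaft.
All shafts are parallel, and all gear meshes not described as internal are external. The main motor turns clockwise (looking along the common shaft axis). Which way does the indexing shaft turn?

counterclockwise

the main motor → shaft II: external mesh, 1 reversal → CCW.
shaft II → shaft III: external mesh, 1 reversal → CW.
shaft III → the indexing shaft: external mesh, 1 reversal → CCW.
3 reversals in total — an odd number — so the indexing shaft turns opposite to the main motor.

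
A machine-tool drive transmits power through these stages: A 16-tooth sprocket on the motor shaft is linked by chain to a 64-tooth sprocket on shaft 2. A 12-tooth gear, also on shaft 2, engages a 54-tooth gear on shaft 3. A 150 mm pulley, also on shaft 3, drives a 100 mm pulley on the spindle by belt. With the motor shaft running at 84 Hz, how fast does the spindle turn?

7 Hz

chain 64/16 = 4 → 84/4 = 21 Hz
gear mesh 54/12 = 4.5 → 21/4.5 = 4.6667 Hz
belt 100/150 = 0.66667 → 4.6667/0.66667 = 7 Hz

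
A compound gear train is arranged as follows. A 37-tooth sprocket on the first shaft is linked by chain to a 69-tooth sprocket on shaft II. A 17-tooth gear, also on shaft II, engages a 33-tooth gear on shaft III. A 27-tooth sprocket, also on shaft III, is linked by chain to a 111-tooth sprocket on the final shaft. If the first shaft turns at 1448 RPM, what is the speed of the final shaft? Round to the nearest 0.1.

97.3 RPM

the first shaft → shaft II (chain, 69/37): 1448 ÷ 1.8649 = 776.46 RPM
shaft II → shaft III (gear mesh, 33/17): 776.46 ÷ 1.9412 = 400 RPM
shaft III → the final shaft (chain, 111/27): 400 ÷ 4.1111 = 97.296 RPM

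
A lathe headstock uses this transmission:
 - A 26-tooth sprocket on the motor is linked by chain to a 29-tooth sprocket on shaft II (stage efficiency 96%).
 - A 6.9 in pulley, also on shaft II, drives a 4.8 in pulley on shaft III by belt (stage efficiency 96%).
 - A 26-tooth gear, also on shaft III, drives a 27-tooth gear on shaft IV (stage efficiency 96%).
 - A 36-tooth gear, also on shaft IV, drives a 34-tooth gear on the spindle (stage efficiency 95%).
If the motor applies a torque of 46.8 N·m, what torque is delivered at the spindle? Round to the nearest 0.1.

29.9 N·m

After the chain (29/26): 46.8 × 1.1154 × 0.96 = 50.112 N·m
After the belt (4.8/6.9): 50.112 × 0.69565 × 0.96 = 33.466 N·m
After the gear mesh (27/26): 33.466 × 1.0385 × 0.96 = 33.363 N·m
After the gear mesh (34/36): 33.363 × 0.94444 × 0.95 = 29.934 N·m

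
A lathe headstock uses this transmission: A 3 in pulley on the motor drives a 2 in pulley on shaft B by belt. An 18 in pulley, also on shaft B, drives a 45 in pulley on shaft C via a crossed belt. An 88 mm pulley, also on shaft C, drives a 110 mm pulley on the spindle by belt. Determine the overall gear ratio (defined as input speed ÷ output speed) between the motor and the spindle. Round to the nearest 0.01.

Each stage contributes driven/driver: belt 2/3 = 0.66667, belt 45/18 = 2.5, belt 110/88 = 1.25.
Overall: 0.66667 × 2.5 × 1.25 = 2.0833.

2.08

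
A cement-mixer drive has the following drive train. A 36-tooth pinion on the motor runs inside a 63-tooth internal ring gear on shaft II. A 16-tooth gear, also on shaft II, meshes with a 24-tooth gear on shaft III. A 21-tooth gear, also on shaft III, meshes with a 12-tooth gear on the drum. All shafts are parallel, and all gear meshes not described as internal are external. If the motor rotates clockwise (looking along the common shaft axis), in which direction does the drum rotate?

clockwise

the motor → shaft II: internal mesh, same direction → CW.
shaft II → shaft III: external mesh, 1 reversal → CCW.
shaft III → the drum: external mesh, 1 reversal → CW.
2 reversals in total — an even number — so the drum turns the same way as the motor.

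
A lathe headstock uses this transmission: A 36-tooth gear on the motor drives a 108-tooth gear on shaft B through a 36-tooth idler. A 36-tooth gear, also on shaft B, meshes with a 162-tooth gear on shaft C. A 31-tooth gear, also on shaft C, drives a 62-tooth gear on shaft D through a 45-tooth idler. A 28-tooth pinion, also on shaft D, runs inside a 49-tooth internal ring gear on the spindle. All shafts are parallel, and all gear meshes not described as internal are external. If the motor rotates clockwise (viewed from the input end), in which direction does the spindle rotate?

counterclockwise

the motor → shaft B: driver → idler → driven is 2 external meshes, 2 reversals → CW.
shaft B → shaft C: external mesh, 1 reversal → CCW.
shaft C → shaft D: driver → idler → driven is 2 external meshes, 2 reversals → CCW.
shaft D → the spindle: internal mesh, same direction → CCW.
5 reversals in total — an odd number — so the spindle turns opposite to the motor.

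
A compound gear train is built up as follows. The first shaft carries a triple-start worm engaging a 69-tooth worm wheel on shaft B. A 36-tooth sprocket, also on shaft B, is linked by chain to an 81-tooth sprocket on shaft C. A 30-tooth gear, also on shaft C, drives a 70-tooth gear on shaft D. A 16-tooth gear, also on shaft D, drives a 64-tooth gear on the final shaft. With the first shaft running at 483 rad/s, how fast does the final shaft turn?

1 rad/s

the first shaft → shaft B (worm, 69/3): 483 ÷ 23 = 21 rad/s
shaft B → shaft C (chain, 81/36): 21 ÷ 2.25 = 9.3333 rad/s
shaft C → shaft D (gear mesh, 70/30): 9.3333 ÷ 2.3333 = 4 rad/s
shaft D → the final shaft (gear mesh, 64/16): 4 ÷ 4 = 1 rad/s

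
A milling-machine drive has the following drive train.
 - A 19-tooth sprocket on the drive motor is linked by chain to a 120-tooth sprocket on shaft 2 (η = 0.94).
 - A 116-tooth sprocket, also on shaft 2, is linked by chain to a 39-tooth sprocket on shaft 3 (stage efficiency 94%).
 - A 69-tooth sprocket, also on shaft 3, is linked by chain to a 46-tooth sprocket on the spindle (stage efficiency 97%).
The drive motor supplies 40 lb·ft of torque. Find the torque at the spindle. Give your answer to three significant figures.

chain 120/19 = 6.3158 → τ = 40·6.3158·0.94 = 237.47 lb·ft
chain 39/116 = 0.33621 → τ = 237.47·0.33621·0.94 = 75.05 lb·ft
chain 46/69 = 0.66667 → τ = 75.05·0.66667·0.97 = 48.532 lb·ft

48.5 lb·ft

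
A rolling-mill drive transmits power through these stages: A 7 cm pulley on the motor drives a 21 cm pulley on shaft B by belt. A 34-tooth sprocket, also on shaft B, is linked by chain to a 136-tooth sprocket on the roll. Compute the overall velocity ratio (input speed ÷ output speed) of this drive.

12

Each stage contributes driven/driver: belt 21/7 = 3, chain 136/34 = 4.
Overall: 3 × 4 = 12.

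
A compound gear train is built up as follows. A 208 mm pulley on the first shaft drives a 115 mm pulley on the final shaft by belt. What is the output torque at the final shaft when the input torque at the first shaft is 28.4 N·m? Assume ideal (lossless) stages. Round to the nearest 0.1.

belt 115/208 = 0.55288 → τ = 28.4·0.55288 = 15.702 N·m

15.7 N·m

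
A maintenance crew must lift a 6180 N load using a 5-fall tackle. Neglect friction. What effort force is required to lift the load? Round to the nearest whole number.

1236 N

Block-and-tackle MA = number of supporting rope parts = 5.
Effort = load / MA = 6180 / 5 = 1236 N.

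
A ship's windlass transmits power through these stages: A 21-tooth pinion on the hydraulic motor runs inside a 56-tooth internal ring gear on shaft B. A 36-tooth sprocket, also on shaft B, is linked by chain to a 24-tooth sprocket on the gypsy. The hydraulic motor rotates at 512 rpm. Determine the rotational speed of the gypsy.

288 rpm

internal gear 56/21 = 2.6667 → 512/2.6667 = 192 rpm
chain 24/36 = 0.66667 → 192/0.66667 = 288 rpm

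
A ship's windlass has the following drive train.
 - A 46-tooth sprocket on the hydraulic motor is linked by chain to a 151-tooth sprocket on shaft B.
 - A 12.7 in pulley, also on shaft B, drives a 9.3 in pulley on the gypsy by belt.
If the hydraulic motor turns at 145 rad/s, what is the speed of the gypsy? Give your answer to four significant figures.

the hydraulic motor → shaft B (chain, 151/46): 145 ÷ 3.2826 = 44.172 rad/s
shaft B → the gypsy (belt, 9.3/12.7): 44.172 ÷ 0.73228 = 60.321 rad/s

60.32 rad/s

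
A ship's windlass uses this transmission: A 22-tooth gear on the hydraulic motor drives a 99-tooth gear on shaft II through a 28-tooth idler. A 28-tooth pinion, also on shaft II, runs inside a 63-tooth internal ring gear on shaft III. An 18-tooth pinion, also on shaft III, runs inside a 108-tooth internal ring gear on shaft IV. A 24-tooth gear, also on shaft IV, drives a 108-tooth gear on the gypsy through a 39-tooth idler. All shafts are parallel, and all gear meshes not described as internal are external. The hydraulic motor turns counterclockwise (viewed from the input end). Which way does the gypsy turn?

the hydraulic motor → shaft II: driver → idler → driven is 2 external meshes, 2 reversals → CCW.
shaft II → shaft III: internal mesh, same direction → CCW.
shaft III → shaft IV: internal mesh, same direction → CCW.
shaft IV → the gypsy: driver → idler → driven is 2 external meshes, 2 reversals → CCW.
4 reversals in total — an even number — so the gypsy turns the same way as the hydraulic motor.

counterclockwise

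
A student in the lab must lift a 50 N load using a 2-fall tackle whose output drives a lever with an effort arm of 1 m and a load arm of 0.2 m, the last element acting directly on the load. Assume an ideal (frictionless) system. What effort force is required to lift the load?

5 N

Block-and-tackle MA = number of supporting rope parts = 2.
Lever MA = effort arm / load arm = 1/0.2 = 5.
Combined ideal MA = 2 × 5 = 10.
Effort = load / MA = 50 / 10 = 5 N.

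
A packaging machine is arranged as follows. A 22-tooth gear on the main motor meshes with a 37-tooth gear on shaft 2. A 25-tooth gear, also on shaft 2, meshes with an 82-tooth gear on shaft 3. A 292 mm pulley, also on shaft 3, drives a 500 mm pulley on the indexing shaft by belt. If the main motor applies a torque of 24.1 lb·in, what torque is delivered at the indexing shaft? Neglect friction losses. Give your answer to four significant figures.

Gear mesh: ratio = 37/22 = 1.6818; torque at shaft 2 = 24.1 × 1.6818 = 40.532 lb·in.
Gear mesh: ratio = 82/25 = 3.28; torque at shaft 3 = 40.532 × 3.28 = 132.94 lb·in.
Belt: ratio = 500/292 = 1.7123; torque at the indexing shaft = 132.94 × 1.7123 = 227.64 lb·in.

227.6 lb·in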